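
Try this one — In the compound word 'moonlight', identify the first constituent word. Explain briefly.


Split 'moonlight' into 'moon' + 'light'. The first part is 'moon'.

moon


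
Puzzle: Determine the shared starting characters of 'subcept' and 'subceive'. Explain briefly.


Compare from the start: 5 characters match: 'subce'. Mismatch at position 6: 'p' vs 'i'.

subce


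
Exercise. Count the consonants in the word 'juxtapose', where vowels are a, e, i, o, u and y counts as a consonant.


Consonants in 'juxtapose': j, x, t, p, s = 5 consonants.

5


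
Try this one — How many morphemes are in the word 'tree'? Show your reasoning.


Decomposition: tree (free morpheme) = 1 morpheme(s)

1 morphemes


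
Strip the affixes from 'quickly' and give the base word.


Remove suffix '-ly' from 'quickly' to get root 'quick'.

quick


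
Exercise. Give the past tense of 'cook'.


Apply rule: Add -ed. 'cook' becomes 'cooked'.

cooked


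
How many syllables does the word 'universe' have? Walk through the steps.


Break 'universe' into syllables: u-ni-verse -> u | ni | verse = 3 syllables

3 syllables


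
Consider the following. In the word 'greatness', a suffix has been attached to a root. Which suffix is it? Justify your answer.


The word 'greatness' = 'great' (root) + '-ness' (suffix). The suffix is '-ness'.

ness


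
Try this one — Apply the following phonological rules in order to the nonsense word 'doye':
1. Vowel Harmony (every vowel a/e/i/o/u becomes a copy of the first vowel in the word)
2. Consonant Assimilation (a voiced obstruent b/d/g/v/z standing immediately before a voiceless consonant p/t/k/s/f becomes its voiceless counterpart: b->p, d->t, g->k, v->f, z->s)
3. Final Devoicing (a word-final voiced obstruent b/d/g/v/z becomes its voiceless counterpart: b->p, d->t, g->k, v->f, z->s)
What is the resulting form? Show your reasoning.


Starting form: 'doye'
Rule 1: Vowel Harmony: all vowels become 'o' (matching first vowel). 'doye' -> 'doyo'
Rule 2: Consonant Assimilation: no voiced obstruent (b/d/g/v/z) stands immediately before a voiceless consonant (p/t/k/s/f). No change.
Rule 3: Final Devoicing: the word ends in the vowel 'o', not a consonant. No change.
Final form: 'doyo'

doyo


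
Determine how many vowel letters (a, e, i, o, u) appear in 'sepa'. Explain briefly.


Vowels in 'sepa': e, a = 2 vowels.

2


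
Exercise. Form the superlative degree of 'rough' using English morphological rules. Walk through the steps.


Apply superlative formation (add -est): 'rough' -> 'roughest'.

roughest


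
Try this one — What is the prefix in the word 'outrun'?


The word 'outrun' = 'out' (prefix) + 'run' (root). The prefix is 'out'.

out


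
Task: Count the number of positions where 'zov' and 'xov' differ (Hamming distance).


Alignment:
Position 1: 'z' vs 'x' = DIFFER
Position 2: 'o' vs 'o' = match
Position 3: 'v' vs 'v' = match
Total differences: 1

1


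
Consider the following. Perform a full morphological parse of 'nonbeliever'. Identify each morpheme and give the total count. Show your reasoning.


Step 1: Identify prefix: 'non' (meaning: not)
Step 2: Identify root: 'believe'
Step 3: Identify suffix(es): 'er'
Decomposition: non- (prefix: not) + believe (root) + -er (suffix: one who)
Total morphemes: 3

3 morphemes (non- (prefix: not) + believe (root) + -er (suffix: one who))


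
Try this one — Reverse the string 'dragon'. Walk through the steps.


Reverse 'dragon' character by character: 'nogard'.

nogard


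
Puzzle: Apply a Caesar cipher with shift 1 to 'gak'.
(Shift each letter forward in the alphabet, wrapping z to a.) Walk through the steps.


Shift each letter by 1: g -> h, a -> b, k -> l. Result: 'hbl'.

hbl


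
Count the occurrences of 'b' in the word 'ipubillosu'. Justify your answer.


Letter 'b' in 'ipubillosu': found at position(s) 4 = 1 occurrence(s).

1


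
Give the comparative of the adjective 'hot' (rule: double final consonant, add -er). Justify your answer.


Apply comparative formation (double final consonant, add -er): 'hot' -> 'hotter'.

hotter


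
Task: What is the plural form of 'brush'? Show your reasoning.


Apply rule: Add -es (sibilant/fricative ending). 'brush' becomes 'brushes'.

brushes


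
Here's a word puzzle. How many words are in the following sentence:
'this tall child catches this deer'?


Split into words: this | tall | child | catches | this | deer = 6 words.

6


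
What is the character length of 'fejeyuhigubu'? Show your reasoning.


Spell out 'fejeyuhigubu' and number each letter: f(1), e(2), j(3), e(4), y(5), u(6), h(7), i(8), g(9), u(10), b(11), u(12). Total: 12 letters.

12


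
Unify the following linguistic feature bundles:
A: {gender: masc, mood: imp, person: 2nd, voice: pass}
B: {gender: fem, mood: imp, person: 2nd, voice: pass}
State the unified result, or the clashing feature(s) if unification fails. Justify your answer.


Compare features:
gender: A=masc vs B=fem -> CLASH
mood: A=imp vs B=imp -> unified: imp
person: A=2nd vs B=2nd -> unified: 2nd
voice: A=pass vs B=pass -> unified: pass
Clash detected on feature 'gender' (masc vs fem); unification fails.

CLASH on 'gender' (masc vs fem)


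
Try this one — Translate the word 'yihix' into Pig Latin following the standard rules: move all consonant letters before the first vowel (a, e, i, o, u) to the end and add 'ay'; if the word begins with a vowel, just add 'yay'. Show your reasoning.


'yihix': move consonant cluster 'y' to end and add 'ay': 'ihixyay'.

ihixyay


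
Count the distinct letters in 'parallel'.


Unique letters in 'parallel': {a, e, l, p, r} = 5 distinct letters.

5


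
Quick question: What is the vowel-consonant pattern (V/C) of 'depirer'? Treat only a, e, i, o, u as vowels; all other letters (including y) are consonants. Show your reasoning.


Letter mapping: d = C, e = V, p = C, i = V, r = C, e = V, r = C.

CVCVCVC


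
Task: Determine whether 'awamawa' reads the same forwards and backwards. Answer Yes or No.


Forward: 'awamawa'
Reversed: 'awamawa'
They are identical.

Yes


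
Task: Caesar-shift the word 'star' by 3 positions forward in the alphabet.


Shift each letter by 3: s -> v, t -> w, a -> d, r -> u. Result: 'vwdu'.

vwdu


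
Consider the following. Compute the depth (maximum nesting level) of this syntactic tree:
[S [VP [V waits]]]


Count bracket nesting levels:
'[' at pos 0: depth = 1
'[' at pos 3: depth = 2
'[' at pos 7: depth = 3
Maximum depth reached: 3

3


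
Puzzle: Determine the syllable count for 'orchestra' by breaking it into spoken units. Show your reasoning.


Break 'orchestra' into syllables: or-ches-tra -> or | ches | tra = 3 syllables

3 syllables


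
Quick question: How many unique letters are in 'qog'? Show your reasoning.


Unique letters in 'qog': {g, o, q} = 3 distinct letters.

3


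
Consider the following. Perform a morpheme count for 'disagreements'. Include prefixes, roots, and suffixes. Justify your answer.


Decomposition: dis- (prefix) + agree (root) + -ment (suffix) + -s (plural) = 4 morpheme(s)

4 morphemes


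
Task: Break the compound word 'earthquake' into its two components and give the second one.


Split 'earthquake' into 'earth' + 'quake'. The second part is 'quake'.

quake


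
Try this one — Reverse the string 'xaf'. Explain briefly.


Reverse 'xaf' character by character: 'fax'.

fax


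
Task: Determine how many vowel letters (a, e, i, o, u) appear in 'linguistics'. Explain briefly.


Vowels in 'linguistics': i, u, i, i = 4 vowels.

4


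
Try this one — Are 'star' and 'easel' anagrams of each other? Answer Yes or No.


Sorted letters of 'star': 'arst'
Sorted letters of 'easel': 'aeels'
They do not match.

No


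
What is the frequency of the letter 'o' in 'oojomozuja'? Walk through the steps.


Letter 'o' in 'oojomozuja': found at position(s) 1, 2, 4, 6 = 4 occurrence(s).

4


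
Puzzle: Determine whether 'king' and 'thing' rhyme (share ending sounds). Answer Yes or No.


Rime (stressed vowel + following sounds) of 'king': -ing = /ɪŋ/
Rime of 'thing': -ing = /ɪŋ/
/ɪŋ/ and /ɪŋ/ are the same ending sound, so the words rhyme.

Yes


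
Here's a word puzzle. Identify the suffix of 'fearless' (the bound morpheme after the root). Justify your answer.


The word 'fearless' = 'fear' (root) + '-less' (suffix). The suffix is '-less'.

less


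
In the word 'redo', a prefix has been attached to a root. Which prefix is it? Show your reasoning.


The word 'redo' = 're' (prefix) + 'do' (root). The prefix is 're'.

re


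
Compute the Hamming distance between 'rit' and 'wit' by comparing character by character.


Alignment:
Position 1: 'r' vs 'w' = DIFFER
Position 2: 'i' vs 'i' = match
Position 3: 't' vs 't' = match
Total differences: 1

1


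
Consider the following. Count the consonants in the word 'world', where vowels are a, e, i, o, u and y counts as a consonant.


Consonants in 'world': w, r, l, d = 4 consonants.

4


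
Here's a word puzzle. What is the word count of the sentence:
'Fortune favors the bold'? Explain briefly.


Split into words: Fortune | favors | the | bold = 4 words.

4


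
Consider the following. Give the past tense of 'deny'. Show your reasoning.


Apply rule: Change -y to -ied. 'deny' becomes 'denied'.

denied


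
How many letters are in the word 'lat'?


Spell out 'lat' and number each letter: l(1), a(2), t(3). Total: 3 letters.

3


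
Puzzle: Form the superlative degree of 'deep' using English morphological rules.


Apply superlative formation (add -est): 'deep' -> 'deepest'.

deepest


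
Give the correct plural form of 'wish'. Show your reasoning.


Apply rule: Add -es (sibilant/fricative ending). 'wish' becomes 'wishes'.

wishes


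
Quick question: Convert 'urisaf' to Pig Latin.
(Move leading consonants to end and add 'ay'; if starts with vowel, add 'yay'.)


'urisaf' starts with a vowel, so add 'yay': 'urisafyay'.

urisafyay


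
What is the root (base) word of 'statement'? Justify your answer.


Remove suffix '-ment' from 'statement' to get root 'state'.

state


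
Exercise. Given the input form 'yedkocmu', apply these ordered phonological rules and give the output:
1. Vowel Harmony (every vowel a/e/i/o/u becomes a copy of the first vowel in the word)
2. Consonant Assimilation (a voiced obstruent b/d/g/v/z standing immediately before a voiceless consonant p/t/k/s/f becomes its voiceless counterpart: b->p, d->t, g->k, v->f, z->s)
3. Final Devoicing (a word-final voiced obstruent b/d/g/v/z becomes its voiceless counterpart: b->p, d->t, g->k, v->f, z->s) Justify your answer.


Starting form: 'yedkocmu'
Rule 1: Vowel Harmony: all vowels become 'e' (matching first vowel). 'yedkocmu' -> 'yedkecme'
Rule 2: Consonant Assimilation: voiced obstruent before voiceless consonant becomes voiceless ('dk' -> 'tk'). 'yedkecme' -> 'yetkecme'
Rule 3: Final Devoicing: the word ends in the vowel 'e', not a consonant. No change.
Final form: 'yetkecme'

yetkecme


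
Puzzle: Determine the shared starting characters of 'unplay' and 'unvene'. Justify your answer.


Compare from the start: 2 characters match: 'un'. Mismatch at position 3: 'p' vs 'v'.

un


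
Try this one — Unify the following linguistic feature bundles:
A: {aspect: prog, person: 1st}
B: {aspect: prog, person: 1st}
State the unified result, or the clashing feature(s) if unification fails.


Compare features:
aspect: A=prog vs B=prog -> unified: prog
person: A=1st vs B=1st -> unified: 1st
No clashes found.

Unified: {aspect: prog, person: 1st}


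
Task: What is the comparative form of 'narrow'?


Apply comparative formation (add -er): 'narrow' -> 'narrower'.

narrower


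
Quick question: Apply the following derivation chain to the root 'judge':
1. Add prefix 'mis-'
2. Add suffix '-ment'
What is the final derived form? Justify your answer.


Step 1: Add prefix 'mis-' to 'judge' = 'misjudge'
Step 2: Add suffix '-ment' to 'misjudge' = 'misjudgment'

misjudgment


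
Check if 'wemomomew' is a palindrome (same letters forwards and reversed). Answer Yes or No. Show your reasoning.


Forward: 'wemomomew'
Reversed: 'wemomomew'
They are identical.

Yes


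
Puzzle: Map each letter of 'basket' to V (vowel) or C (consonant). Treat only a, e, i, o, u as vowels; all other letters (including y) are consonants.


Letter mapping: b = C, a = V, s = C, k = C, e = V, t = C.

CVCCVC


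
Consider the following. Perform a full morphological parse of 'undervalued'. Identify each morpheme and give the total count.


Step 1: Identify prefix: 'under' (meaning: beneath/insufficient)
Step 2: Identify root: 'value'
Step 3: Identify suffix(es): 'ed'
Decomposition: under- (prefix: beneath/insufficient) + value (root) + -ed (suffix: past)
Total morphemes: 3

3 morphemes (under- (prefix: beneath/insufficient) + value (root) + -ed (suffix: past))


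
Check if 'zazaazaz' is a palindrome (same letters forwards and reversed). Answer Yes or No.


Forward: 'zazaazaz'
Reversed: 'zazaazaz'
They are identical.

Yes


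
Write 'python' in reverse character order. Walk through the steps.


Reverse 'python' character by character: 'nohtyp'.

nohtyp


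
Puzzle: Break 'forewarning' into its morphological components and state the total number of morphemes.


Step 1: Identify prefix: 'fore' (meaning: before/front)
Step 2: Identify root: 'warn'
Step 3: Identify suffix(es): 'ing'
Decomposition: fore- (prefix: before/front) + warn (root) + -ing (suffix: ongoing action)
Total morphemes: 3

3 morphemes (fore- (prefix: before/front) + warn (root) + -ing (suffix: ongoing action))


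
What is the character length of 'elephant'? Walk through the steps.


Spell out 'elephant' and number each letter: e(1), l(2), e(3), p(4), h(5), a(6), n(7), t(8). Total: 8 letters.

8


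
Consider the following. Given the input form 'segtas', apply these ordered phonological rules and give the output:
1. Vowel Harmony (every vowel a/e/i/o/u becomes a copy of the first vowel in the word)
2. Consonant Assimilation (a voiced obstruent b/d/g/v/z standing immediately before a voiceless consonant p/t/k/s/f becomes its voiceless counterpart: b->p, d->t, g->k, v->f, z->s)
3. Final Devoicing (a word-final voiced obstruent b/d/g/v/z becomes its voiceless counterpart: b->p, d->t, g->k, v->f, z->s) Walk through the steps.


Starting form: 'segtas'
Rule 1: Vowel Harmony: all vowels become 'e' (matching first vowel). 'segtas' -> 'segtes'
Rule 2: Consonant Assimilation: voiced obstruent before voiceless consonant becomes voiceless ('gt' -> 'kt'). 'segtes' -> 'sektes'
Rule 3: Final Devoicing: final consonant 's' is not one of the voiced obstruents b/d/g/v/z. No change.
Final form: 'sektes'

sektes


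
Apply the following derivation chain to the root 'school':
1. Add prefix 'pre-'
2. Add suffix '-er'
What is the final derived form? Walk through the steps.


Step 1: Add prefix 'pre-' to 'school' = 'preschool'
Step 2: Add suffix '-er' to 'preschool' = 'preschooler'

preschooler


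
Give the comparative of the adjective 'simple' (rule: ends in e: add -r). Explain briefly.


Apply comparative formation (ends in e: add -r): 'simple' -> 'simpler'.

simpler


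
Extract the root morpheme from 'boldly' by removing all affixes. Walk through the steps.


Remove suffix '-ly' from 'boldly' to get root 'bold'.

bold


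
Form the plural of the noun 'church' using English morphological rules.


Apply rule: Add -es (sibilant/fricative ending). 'church' becomes 'churches'.

churches


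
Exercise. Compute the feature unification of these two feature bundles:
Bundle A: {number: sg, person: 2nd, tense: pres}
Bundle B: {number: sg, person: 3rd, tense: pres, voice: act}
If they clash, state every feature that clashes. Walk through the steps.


Compare features:
number: A=sg vs B=sg -> unified: sg
person: A=2nd vs B=3rd -> CLASH
tense: A=pres vs B=pres -> unified: pres
voice: A=_ vs B=act -> unified: act
Clash detected on feature 'person' (2nd vs 3rd); unification fails.

CLASH on 'person' (2nd vs 3rd)


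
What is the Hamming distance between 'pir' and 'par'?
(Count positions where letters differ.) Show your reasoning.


Alignment:
Position 1: 'p' vs 'p' = match
Position 2: 'i' vs 'a' = DIFFER
Position 3: 'r' vs 'r' = match
Total differences: 1

1


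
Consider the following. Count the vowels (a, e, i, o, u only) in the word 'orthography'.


Vowels in 'orthography': o, o, a = 3 vowels.

3


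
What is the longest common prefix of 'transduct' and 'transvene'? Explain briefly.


Compare from the start: 5 characters match: 'trans'. Mismatch at position 6: 'd' vs 'v'.

trans


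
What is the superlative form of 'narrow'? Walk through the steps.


Apply superlative formation (add -est): 'narrow' -> 'narrowest'.

narrowest


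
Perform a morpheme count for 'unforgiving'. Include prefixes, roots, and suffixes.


Decomposition: un- (prefix) + forgive (root) + -ing (suffix) = 3 morpheme(s)

3 morphemes


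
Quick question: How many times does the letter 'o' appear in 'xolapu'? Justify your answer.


Letter 'o' in 'xolapu': found at position(s) 2 = 1 occurrence(s).

1


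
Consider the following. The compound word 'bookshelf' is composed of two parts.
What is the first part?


Split 'bookshelf' into 'book' + 'shelf'. The first part is 'book'.

book


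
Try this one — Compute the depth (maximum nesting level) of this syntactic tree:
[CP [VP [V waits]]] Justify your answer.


Count bracket nesting levels:
'[' at pos 0: depth = 1
'[' at pos 4: depth = 2
'[' at pos 8: depth = 3
Maximum depth reached: 3

3


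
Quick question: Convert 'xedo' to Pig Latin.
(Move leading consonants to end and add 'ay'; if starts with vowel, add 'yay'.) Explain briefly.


'xedo': move consonant cluster 'x' to end and add 'ay': 'edoxay'.

edoxay


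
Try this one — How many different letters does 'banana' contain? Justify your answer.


Unique letters in 'banana': {a, b, n} = 3 distinct letters.

3


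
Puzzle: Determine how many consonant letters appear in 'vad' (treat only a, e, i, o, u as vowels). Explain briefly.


Consonants in 'vad': v, d = 2 consonants.

2


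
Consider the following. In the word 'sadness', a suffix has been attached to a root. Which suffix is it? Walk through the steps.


The word 'sadness' = 'sad' (root) + '-ness' (suffix). The suffix is '-ness'.

ness


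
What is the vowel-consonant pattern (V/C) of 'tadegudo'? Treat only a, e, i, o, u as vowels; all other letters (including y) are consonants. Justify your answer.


Letter mapping: t = C, a = V, d = C, e = V, g = C, u = V, d = C, o = V.

CVCVCVCV


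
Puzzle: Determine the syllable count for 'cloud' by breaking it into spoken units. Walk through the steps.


Break 'cloud' into syllables: cloud -> cloud = 1 syllable

1 syllable


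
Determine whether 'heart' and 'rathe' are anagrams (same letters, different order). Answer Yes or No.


Sorted letters of 'heart': 'aehrt'
Sorted letters of 'rathe': 'aehrt'
They match.

Yes


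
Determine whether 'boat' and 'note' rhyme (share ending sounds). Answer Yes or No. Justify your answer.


Rime (stressed vowel + following sounds) of 'boat': -oat = /oʊt/
Rime of 'note': -ote = /oʊt/
/oʊt/ and /oʊt/ are the same ending sound, so the words rhyme.

Yes


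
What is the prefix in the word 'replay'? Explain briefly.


The word 'replay' = 're' (prefix) + 'play' (root). The prefix is 're'.

re


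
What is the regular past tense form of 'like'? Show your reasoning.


Apply rule: Add -d (word ends in -e). 'like' becomes 'liked'.

liked


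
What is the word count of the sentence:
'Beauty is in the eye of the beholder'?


Split into words: Beauty | is | in | the | eye | of | the | beholder = 8 words.

8


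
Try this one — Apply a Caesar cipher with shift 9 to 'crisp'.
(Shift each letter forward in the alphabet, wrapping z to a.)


Shift each letter by 9: c -> l, r -> a, i -> r, s -> b, p -> y. Result: 'larby'.

larby


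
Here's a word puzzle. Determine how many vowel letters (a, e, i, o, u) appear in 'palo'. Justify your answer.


Vowels in 'palo': a, o = 2 vowels.

2


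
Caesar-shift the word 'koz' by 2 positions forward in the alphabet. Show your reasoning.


Shift each letter by 2: k -> m, o -> q, z -> b. Result: 'mqb'.

mqb


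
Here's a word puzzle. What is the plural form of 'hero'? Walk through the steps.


Apply rule: Add -es (consonant + o). 'hero' becomes 'heroes'.

heroes


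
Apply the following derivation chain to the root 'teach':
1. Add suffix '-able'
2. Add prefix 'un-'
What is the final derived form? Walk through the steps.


Step 1: Add suffix '-able' to 'teach' = 'teachable'
Step 2: Add prefix 'un-' to 'teachable' = 'unteachable'

unteachable


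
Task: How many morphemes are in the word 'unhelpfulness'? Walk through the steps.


Decomposition: un- (prefix) + help (root) + -ful (suffix) + -ness (suffix) = 4 morpheme(s)

4 morphemes


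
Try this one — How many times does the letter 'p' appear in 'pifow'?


Letter 'p' in 'pifow': found at position(s) 1 = 1 occurrence(s).

1


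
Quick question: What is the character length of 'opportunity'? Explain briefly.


Spell out 'opportunity' and number each letter: o(1), p(2), p(3), o(4), r(5), t(6), u(7), n(8), i(9), t(10), y(11). Total: 11 letters.

11


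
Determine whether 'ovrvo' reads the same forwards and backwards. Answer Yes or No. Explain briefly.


Forward: 'ovrvo'
Reversed: 'ovrvo'
They are identical.

Yes


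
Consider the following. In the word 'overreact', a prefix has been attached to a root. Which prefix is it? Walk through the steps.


The word 'overreact' = 'over' (prefix) + 'react' (root). The prefix is 'over'.

over


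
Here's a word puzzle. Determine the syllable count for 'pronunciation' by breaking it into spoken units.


Break 'pronunciation' into syllables: pro-nun-ci-a-tion -> pro | nun | ci | a | tion = 5 syllables

5 syllables


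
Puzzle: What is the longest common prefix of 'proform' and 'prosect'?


Compare from the start: 3 characters match: 'pro'. Mismatch at position 4: 'f' vs 's'.

pro


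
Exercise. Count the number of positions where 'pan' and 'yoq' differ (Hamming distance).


Alignment:
Position 1: 'p' vs 'y' = DIFFER
Position 2: 'a' vs 'o' = DIFFER
Position 3: 'n' vs 'q' = DIFFER
Total differences: 3

3


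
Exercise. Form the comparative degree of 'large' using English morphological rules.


Apply comparative formation (ends in e: add -r): 'large' -> 'larger'.

larger


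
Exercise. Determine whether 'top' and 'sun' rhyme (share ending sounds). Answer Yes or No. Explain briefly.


Rime (stressed vowel + following sounds) of 'top': -op = /ɒp/
Rime of 'sun': -un = /ʌn/
/ɒp/ and /ʌn/ are different ending sounds, so the words do not rhyme.

No


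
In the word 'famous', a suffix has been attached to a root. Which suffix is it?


The word 'famous' = 'fame' (root) + '-ous' (suffix). The suffix is '-ous'.

ous


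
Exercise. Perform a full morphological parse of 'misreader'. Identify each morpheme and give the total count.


Step 1: Identify prefix: 'mis' (meaning: wrongly)
Step 2: Identify root: 'read'
Step 3: Identify suffix(es): 'er'
Decomposition: mis- (prefix: wrongly) + read (root) + -er (suffix: one who)
Total morphemes: 3

3 morphemes (mis- (prefix: wrongly) + read (root) + -er (suffix: one who))


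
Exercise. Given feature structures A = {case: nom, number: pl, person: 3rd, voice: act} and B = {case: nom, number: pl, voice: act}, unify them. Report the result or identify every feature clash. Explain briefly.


Compare features:
case: A=nom vs B=nom -> unified: nom
number: A=pl vs B=pl -> unified: pl
person: A=3rd vs B=_ -> unified: 3rd
voice: A=act vs B=act -> unified: act
No clashes found.

Unified: {case: nom, number: pl, person: 3rd, voice: act}


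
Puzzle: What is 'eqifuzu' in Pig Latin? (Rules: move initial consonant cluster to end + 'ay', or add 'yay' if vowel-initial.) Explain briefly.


'eqifuzu' starts with a vowel, so add 'yay': 'eqifuzuyay'.

eqifuzuyay


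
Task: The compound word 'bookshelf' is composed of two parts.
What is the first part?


Split 'bookshelf' into 'book' + 'shelf'. The first part is 'book'.

book


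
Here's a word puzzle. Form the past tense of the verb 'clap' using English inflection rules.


Apply rule: Double final consonant and add -ed. 'clap' becomes 'clapped'.

clapped


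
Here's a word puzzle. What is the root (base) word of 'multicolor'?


Remove prefix 'multi' from 'multicolor' to get root 'color'.

color


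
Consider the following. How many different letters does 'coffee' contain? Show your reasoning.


Unique letters in 'coffee': {c, e, f, o} = 4 distinct letters.

4


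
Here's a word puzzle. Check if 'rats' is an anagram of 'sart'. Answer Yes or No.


Sorted letters of 'rats': 'arst'
Sorted letters of 'sart': 'arst'
They match.

Yes


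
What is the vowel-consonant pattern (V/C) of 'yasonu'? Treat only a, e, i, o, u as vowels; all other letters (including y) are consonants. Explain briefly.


Letter mapping: y = C, a = V, s = C, o = V, n = C, u = V.

CVCVCV


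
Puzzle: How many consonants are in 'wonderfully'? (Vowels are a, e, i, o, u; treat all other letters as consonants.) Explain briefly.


Consonants in 'wonderfully': w, n, d, r, f, l, l, y = 8 consonants.

8


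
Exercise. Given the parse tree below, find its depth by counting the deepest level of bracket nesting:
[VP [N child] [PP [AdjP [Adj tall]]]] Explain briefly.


Count bracket nesting levels:
'[' at pos 0: depth = 1
'[' at pos 4: depth = 2
'[' at pos 14: depth = 2
'[' at pos 18: depth = 3
'[' at pos 24: depth = 4
Maximum depth reached: 4

4


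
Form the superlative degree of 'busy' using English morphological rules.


Apply superlative formation (consonant + y: change y to i, add -est): 'busy' -> 'busiest'.

busiest


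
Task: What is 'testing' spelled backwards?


Reverse 'testing' character by character: 'gnitset'.

gnitset


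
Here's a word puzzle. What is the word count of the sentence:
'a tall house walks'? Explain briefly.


Split into words: a | tall | house | walks = 4 words.

4


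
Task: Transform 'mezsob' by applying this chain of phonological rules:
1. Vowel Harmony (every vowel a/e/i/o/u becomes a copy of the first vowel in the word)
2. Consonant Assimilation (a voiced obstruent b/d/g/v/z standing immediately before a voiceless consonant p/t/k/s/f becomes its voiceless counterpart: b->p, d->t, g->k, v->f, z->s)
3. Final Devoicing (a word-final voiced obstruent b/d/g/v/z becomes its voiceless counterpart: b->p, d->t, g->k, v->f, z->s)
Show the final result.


Starting form: 'mezsob'
Rule 1: Vowel Harmony: all vowels become 'e' (matching first vowel). 'mezsob' -> 'mezseb'
Rule 2: Consonant Assimilation: voiced obstruent before voiceless consonant becomes voiceless ('zs' -> 'ss'). 'mezseb' -> 'messeb'
Rule 3: Final Devoicing: word-final voiced obstruent 'b' becomes voiceless 'p'. 'messeb' -> 'messep'
Final form: 'messep'

messep


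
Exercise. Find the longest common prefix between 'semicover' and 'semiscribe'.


Compare from the start: 4 characters match: 'semi'. Mismatch at position 5: 'c' vs 's'.

semi


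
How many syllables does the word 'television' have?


Break 'television' into syllables: tel-e-vi-sion -> tel | e | vi | sion = 4 syllables

4 syllables


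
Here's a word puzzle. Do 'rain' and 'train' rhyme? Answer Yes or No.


Rime (stressed vowel + following sounds) of 'rain': -ain = /eɪn/
Rime of 'train': -ain = /eɪn/
/eɪn/ and /eɪn/ are the same ending sound, so the words rhyme.

Yes


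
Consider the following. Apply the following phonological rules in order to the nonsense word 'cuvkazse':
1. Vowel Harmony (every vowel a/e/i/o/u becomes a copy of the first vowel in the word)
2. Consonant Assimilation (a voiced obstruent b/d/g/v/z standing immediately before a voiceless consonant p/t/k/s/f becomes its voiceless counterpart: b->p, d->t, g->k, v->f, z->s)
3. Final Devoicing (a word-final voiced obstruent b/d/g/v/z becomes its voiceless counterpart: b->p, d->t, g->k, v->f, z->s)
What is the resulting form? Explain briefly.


Starting form: 'cuvkazse'
Rule 1: Vowel Harmony: all vowels become 'u' (matching first vowel). 'cuvkazse' -> 'cuvkuzsu'
Rule 2: Consonant Assimilation: voiced obstruent before voiceless consonant becomes voiceless ('vk' -> 'fk', 'zs' -> 'ss'). 'cuvkuzsu' -> 'cufkussu'
Rule 3: Final Devoicing: the word ends in the vowel 'u', not a consonant. No change.
Final form: 'cufkussu'

cufkussu


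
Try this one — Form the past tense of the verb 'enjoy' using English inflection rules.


Apply rule: Add -ed. 'enjoy' becomes 'enjoyed'.

enjoyed


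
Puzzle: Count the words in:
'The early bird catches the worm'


Split into words: The | early | bird | catches | the | worm = 6 words.

6


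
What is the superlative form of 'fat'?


Apply superlative formation (double final consonant, add -est): 'fat' -> 'fattest'.

fattest


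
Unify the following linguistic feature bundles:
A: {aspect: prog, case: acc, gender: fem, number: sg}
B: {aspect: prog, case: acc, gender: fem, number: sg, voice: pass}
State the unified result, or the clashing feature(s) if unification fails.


Compare features:
aspect: A=prog vs B=prog -> unified: prog
case: A=acc vs B=acc -> unified: acc
gender: A=fem vs B=fem -> unified: fem
number: A=sg vs B=sg -> unified: sg
voice: A=_ vs B=pass -> unified: pass
No clashes found.

Unified: {aspect: prog, case: acc, gender: fem, number: sg, voice: pass}


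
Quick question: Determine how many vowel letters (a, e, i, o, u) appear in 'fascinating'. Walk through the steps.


Vowels in 'fascinating': a, i, a, i = 4 vowels.

4


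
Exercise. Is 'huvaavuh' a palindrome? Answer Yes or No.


Forward: 'huvaavuh'
Reversed: 'huvaavuh'
They are identical.

Yes


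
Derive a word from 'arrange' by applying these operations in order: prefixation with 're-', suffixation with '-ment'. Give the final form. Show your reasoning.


Step 1: Add prefix 're-' to 'arrange' = 'rearrange'
Step 2: Add suffix '-ment' to 'rearrange' = 'rearrangement'

rearrangement


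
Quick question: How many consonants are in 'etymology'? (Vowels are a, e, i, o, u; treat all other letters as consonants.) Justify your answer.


Consonants in 'etymology': t, y, m, l, g, y = 6 consonants.

6


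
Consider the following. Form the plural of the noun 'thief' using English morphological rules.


Apply rule: Change -f to -ves. 'thief' becomes 'thieves'.

thieves


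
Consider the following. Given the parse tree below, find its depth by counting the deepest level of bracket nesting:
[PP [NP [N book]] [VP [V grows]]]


Count bracket nesting levels:
'[' at pos 0: depth = 1
'[' at pos 4: depth = 2
'[' at pos 8: depth = 3
'[' at pos 18: depth = 2
'[' at pos 22: depth = 3
Maximum depth reached: 3

3


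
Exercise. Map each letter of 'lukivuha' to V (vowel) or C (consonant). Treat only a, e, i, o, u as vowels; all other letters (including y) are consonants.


Letter mapping: l = C, u = V, k = C, i = V, v = C, u = V, h = C, a = V.

CVCVCVCV


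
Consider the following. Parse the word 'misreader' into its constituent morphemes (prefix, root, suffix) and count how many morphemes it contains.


Step 1: Identify prefix: 'mis' (meaning: wrongly)
Step 2: Identify root: 'read'
Step 3: Identify suffix(es): 'er'
Decomposition: mis- (prefix: wrongly) + read (root) + -er (suffix: one who)
Total morphemes: 3

3 morphemes (mis- (prefix: wrongly) + read (root) + -er (suffix: one who))


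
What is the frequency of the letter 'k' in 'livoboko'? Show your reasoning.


Letter 'k' in 'livoboko': found at position(s) 7 = 1 occurrence(s).

1


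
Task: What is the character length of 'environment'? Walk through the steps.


Spell out 'environment' and number each letter: e(1), n(2), v(3), i(4), r(5), o(6), n(7), m(8), e(9), n(10), t(11). Total: 11 letters.

11


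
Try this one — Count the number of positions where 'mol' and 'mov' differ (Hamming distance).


Alignment:
Position 1: 'm' vs 'm' = match
Position 2: 'o' vs 'o' = match
Position 3: 'l' vs 'v' = DIFFER
Total differences: 1

1


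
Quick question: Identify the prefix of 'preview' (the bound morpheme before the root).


The word 'preview' = 'pre' (prefix) + 'view' (root). The prefix is 'pre'.

pre


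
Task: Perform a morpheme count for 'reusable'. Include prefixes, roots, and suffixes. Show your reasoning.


Decomposition: re- (prefix) + use (root) + -able (suffix) = 3 morpheme(s)

3 morphemes


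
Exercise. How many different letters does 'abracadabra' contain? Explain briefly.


Unique letters in 'abracadabra': {a, b, c, d, r} = 5 distinct letters.

5


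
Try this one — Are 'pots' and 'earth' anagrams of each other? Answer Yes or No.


Sorted letters of 'pots': 'opst'
Sorted letters of 'earth': 'aehrt'
They do not match.

No


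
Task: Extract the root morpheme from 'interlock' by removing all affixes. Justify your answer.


Remove prefix 'inter' from 'interlock' to get root 'lock'.

lock


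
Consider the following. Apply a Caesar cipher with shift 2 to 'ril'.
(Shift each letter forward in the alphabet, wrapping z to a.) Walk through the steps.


Shift each letter by 2: r -> t, i -> k, l -> n. Result: 'tkn'.

tkn


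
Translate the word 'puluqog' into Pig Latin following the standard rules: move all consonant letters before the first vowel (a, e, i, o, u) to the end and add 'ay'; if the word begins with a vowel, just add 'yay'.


'puluqog': move consonant cluster 'p' to end and add 'ay': 'uluqogpay'.

uluqogpay


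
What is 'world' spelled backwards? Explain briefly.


Reverse 'world' character by character: 'dlrow'.

dlrow


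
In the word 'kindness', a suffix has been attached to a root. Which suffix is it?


The word 'kindness' = 'kind' (root) + '-ness' (suffix). The suffix is '-ness'.

ness


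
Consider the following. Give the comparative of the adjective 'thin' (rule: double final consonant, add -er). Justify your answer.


Apply comparative formation (double final consonant, add -er): 'thin' -> 'thinner'.

thinner


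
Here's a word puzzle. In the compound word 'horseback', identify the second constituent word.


Split 'horseback' into 'horse' + 'back'. The second part is 'back'.

back


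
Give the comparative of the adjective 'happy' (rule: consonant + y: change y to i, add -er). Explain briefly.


Apply comparative formation (consonant + y: change y to i, add -er): 'happy' -> 'happier'.

happier


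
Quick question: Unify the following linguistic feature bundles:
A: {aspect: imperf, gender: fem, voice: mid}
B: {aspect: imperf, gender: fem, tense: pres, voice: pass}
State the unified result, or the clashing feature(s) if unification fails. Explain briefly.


Compare features:
aspect: A=imperf vs B=imperf -> unified: imperf
gender: A=fem vs B=fem -> unified: fem
tense: A=_ vs B=pres -> unified: pres
voice: A=mid vs B=pass -> CLASH
Clash detected on feature 'voice' (mid vs pass); unification fails.

CLASH on 'voice' (mid vs pass)


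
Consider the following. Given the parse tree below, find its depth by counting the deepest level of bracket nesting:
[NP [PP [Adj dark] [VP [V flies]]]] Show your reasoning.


Count bracket nesting levels:
'[' at pos 0: depth = 1
'[' at pos 4: depth = 2
'[' at pos 8: depth = 3
'[' at pos 19: depth = 3
'[' at pos 23: depth = 4
Maximum depth reached: 4

4


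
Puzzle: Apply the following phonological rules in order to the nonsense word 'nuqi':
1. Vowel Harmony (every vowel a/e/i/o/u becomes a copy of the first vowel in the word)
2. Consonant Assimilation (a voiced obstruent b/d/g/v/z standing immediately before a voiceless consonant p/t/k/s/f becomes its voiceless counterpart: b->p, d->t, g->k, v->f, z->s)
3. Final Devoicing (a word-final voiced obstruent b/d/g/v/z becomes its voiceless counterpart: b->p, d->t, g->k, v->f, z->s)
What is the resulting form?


Starting form: 'nuqi'
Rule 1: Vowel Harmony: all vowels become 'u' (matching first vowel). 'nuqi' -> 'nuqu'
Rule 2: Consonant Assimilation: no voiced obstruent (b/d/g/v/z) stands immediately before a voiceless consonant (p/t/k/s/f). No change.
Rule 3: Final Devoicing: the word ends in the vowel 'u', not a consonant. No change.
Final form: 'nuqu'

nuqu


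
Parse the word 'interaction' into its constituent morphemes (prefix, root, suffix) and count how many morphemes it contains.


Step 1: Identify prefix: 'inter' (meaning: between)
Step 2: Identify root: 'act'
Step 3: Identify suffix(es): 'ion'
Decomposition: inter- (prefix: between) + act (root) + -ion (suffix: act of)
Total morphemes: 3

3 morphemes (inter- (prefix: between) + act (root) + -ion (suffix: act of))


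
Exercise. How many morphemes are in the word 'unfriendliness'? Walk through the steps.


Decomposition: un- (prefix) + friend (root) + -ly (suffix) + -ness (suffix) = 4 morpheme(s)

4 morphemes


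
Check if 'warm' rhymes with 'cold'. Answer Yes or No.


Rime (stressed vowel + following sounds) of 'warm': -arm = /ɔːrm/
Rime of 'cold': -old = /oʊld/
/ɔːrm/ and /oʊld/ are different ending sounds, so the words do not rhyme.

No


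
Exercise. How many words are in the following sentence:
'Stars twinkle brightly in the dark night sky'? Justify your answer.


Split into words: Stars | twinkle | brightly | in | the | dark | night | sky = 8 words.

8


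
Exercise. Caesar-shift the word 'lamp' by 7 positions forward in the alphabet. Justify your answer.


Shift each letter by 7: l -> s, a -> h, m -> t, p -> w. Result: 'shtw'.

shtw


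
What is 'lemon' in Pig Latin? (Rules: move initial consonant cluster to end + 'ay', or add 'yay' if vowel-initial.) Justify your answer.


'lemon': move consonant cluster 'l' to end and add 'ay': 'emonlay'.

emonlay


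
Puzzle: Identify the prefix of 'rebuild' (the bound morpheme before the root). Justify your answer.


The word 'rebuild' = 're' (prefix) + 'build' (root). The prefix is 're'.

re


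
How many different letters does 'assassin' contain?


Unique letters in 'assassin': {a, i, n, s} = 4 distinct letters.

4


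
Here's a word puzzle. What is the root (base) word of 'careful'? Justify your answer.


Remove suffix '-ful' from 'careful' to get root 'care'.

care


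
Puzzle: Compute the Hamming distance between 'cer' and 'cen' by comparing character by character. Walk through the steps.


Alignment:
Position 1: 'c' vs 'c' = match
Position 2: 'e' vs 'e' = match
Position 3: 'r' vs 'n' = DIFFER
Total differences: 1

1


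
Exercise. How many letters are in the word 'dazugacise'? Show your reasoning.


Spell out 'dazugacise' and number each letter: d(1), a(2), z(3), u(4), g(5), a(6), c(7), i(8), s(9), e(10). Total: 10 letters.

10


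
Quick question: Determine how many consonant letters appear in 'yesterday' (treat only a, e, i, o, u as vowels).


Consonants in 'yesterday': y, s, t, r, d, y = 6 consonants.

6


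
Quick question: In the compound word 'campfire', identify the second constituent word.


Split 'campfire' into 'camp' + 'fire'. The second part is 'fire'.

fire


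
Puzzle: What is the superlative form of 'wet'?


Apply superlative formation (double final consonant, add -est): 'wet' -> 'wettest'.

wettest
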